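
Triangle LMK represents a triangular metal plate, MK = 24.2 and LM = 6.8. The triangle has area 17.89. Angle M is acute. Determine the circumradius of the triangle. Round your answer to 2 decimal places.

From area = ½·LM·MK·sin M, we get sin M = 2·area/(LM·MK) ≈ 0.21743.
Taking the acute solution, ∠M ≈ 12.56°.
Law of cosines then gives KL ≈ 17.625.
Circumradius = KL/(2 sin M) ≈ 40.53.

R ≈ 40.53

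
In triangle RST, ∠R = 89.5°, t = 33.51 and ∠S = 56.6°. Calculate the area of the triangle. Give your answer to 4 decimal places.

The third angle is ∠T = 180° − ∠R − ∠S = 33.90°.
Law of sines: r = t·sin R/sin T ≈ 60.079.
Law of sines: s = t·sin S/sin T ≈ 50.159.
Area = ½·t·r·sin S ≈ 840.38.

840.3765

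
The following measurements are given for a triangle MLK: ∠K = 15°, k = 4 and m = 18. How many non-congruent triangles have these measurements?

0

m·sin K = 18·sin(15°) ≈ 4.659.
Since k = 4 < 4.659 = m sin K, no triangle exists.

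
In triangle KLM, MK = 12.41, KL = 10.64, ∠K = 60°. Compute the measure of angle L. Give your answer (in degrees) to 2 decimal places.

By the law of cosines, LM² = MK² + KL² − 2·MK·KL·cos K = 135.18, so LM ≈ 11.626.
Law of cosines again: cos L = (KL² + LM² − MK²)/(2·KL·LM) ≈ 0.38146, so ∠L ≈ 67.58°.

∠L ≈ 67.58°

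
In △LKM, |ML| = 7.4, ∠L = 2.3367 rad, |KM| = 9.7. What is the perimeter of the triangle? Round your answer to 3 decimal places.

Law of sines: sin K = |ML|·sin L/|KM| ≈ 0.54986.
Since |KM| ≥ |ML|, only the acute value applies: ∠K ≈ 0.5822 rad.
Then ∠M = π − ∠L − ∠K ≈ 0.2227 rad.
Law of sines gives |LK| = |KM|·sin M/sin L ≈ 2.9724.
Semiperimeter s = (9.7+7.4+2.9724)/2 = 10.036.
Perimeter = 9.7 + 7.4 + 2.9724 = 20.072.

perimeter ≈ 20.072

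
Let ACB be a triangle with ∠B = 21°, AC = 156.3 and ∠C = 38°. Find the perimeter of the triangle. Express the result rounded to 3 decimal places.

The third angle is ∠A = 180° − ∠C − ∠B = 121.00°.
Law of sines: CB = AC·sin A/sin B ≈ 373.85.
Law of sines: BA = AC·sin C/sin B ≈ 268.52.
Semiperimeter s = (373.85+268.52+156.3)/2 = 399.33.
Perimeter = 373.85 + 268.52 + 156.3 = 798.67.

798.665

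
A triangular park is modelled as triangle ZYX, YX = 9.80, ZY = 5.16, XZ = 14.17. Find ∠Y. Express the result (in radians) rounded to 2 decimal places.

By the law of cosines, cos Y = (ZY² + YX² − XZ²) / (2·ZY·YX) ≈ -0.77246, so ∠Y ≈ 2.453 rad.

∠Y ≈ 2.45 rad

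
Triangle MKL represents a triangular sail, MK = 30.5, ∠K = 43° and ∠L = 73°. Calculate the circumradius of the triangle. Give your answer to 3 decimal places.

The third angle is ∠M = 180° − ∠K − ∠L = 64.00°.
Law of sines: KL = MK·sin M/sin L ≈ 28.666.
Law of sines: LM = MK·sin K/sin L ≈ 21.751.
Circumradius = MK/(2 sin L) ≈ 15.947.

R ≈ 15.947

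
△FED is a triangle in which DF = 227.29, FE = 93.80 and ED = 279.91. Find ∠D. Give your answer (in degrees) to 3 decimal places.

By the law of cosines, cos D = (ED² + DF² − FE²) / (2·ED·DF) ≈ 0.95261, so ∠D ≈ 17.71°.

∠D ≈ 17.709°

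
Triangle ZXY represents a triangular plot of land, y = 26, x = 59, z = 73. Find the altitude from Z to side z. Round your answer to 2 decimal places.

Semiperimeter s = (73 + 59 + 26)/2 = 79.
Heron's formula: area = √(79·6·20·53) ≈ 708.83.
The altitude from Z has length 2·area/z ≈ 19.42.

h_Z ≈ 19.42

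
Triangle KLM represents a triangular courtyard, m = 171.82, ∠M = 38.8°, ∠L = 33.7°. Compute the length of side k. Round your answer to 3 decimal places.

The third angle is ∠K = 180° − ∠L − ∠M = 107.50°.
Law of sines: k = m·sin K/sin M ≈ 261.52.

261.517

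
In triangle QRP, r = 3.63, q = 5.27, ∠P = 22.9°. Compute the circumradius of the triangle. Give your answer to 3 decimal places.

By the law of cosines, p² = q² + r² − 2·q·r·cos P = 5.7051, so p ≈ 2.3885.
Area = ½·q·r·sin P ≈ 3.722.
Circumradius = p/(2 sin P) ≈ 3.0691.

3.069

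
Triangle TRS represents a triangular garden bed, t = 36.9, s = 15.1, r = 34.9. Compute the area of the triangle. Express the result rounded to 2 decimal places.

Semiperimeter p = (36.9 + 34.9 + 15.1)/2 = 43.45.
Heron's formula: area = √(43.45·6.55·8.55·28.35) ≈ 262.65.

262.65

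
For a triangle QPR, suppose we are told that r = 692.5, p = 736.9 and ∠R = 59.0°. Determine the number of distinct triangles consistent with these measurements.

2

p·sin R = 736.9·sin(59.0°) ≈ 631.6.
Since p sin R < r < p (631.6 < 692.5 < 736.9), two triangles exist.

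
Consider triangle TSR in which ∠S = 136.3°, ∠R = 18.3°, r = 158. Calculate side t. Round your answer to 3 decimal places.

215.839

The third angle is ∠T = 180° − ∠S − ∠R = 25.40°.
Law of sines: t = r·sin T/sin R ≈ 215.84.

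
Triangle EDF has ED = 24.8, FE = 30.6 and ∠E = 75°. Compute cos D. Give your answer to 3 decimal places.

0.496

By the law of cosines, DF² = FE² + ED² − 2·FE·ED·cos E = 1158.6, so DF ≈ 34.038.
Law of cosines again: cos D = (ED² + DF² − FE²)/(2·ED·DF) ≈ 0.49592, so ∠D ≈ 60.27°.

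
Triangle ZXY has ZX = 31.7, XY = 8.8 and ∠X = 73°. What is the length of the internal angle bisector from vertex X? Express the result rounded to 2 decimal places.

By the law of cosines, YZ² = ZX² + XY² − 2·ZX·XY·cos X = 919.21, so YZ ≈ 30.318.
The bisector from X has length 2·ZX·XY·cos(∠X/2)/(ZX+XY) ≈ 11.074.

t_X ≈ 11.07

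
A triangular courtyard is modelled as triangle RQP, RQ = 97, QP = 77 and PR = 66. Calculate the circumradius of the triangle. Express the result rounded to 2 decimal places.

48.68

By the law of cosines, cos R = (PR² + RQ² − QP²) / (2·PR·RQ) ≈ 0.61200, so ∠R ≈ 0.912 rad.
Circumradius = QP/(2 sin R) ≈ 48.681.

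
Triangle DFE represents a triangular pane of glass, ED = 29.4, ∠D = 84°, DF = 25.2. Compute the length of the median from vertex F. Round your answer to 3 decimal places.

By the law of cosines, FE² = ED² + DF² − 2·ED·DF·cos D = 1344.5, so FE ≈ 36.668.
Median from F: ½√(2·DF² + 2·FE² − ED²) ≈ 27.815.

27.815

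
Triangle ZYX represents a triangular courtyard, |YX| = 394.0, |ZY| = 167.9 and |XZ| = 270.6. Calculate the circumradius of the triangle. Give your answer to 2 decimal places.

R ≈ 244.50

By the law of cosines, cos Z = (|XZ|² + |ZY|² − |YX|²) / (2·|XZ|·|ZY|) ≈ -0.59230, so ∠Z ≈ 2.205 rad.
Circumradius = |YX|/(2 sin Z) ≈ 244.5.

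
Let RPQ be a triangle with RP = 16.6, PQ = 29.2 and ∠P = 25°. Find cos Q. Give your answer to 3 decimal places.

By the law of cosines, QR² = RP² + PQ² − 2·RP·PQ·cos P = 249.59, so QR ≈ 15.798.
Law of cosines again: cos Q = (PQ² + QR² − RP²)/(2·PQ·QR) ≈ 0.89600, so ∠Q ≈ 26.36°.

cos Q ≈ 0.896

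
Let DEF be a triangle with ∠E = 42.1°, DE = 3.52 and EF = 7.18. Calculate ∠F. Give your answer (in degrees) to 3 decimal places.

By the law of cosines, FD² = DE² + EF² − 2·DE·EF·cos E = 26.438, so FD ≈ 5.1418.
Law of cosines again: cos F = (EF² + FD² − DE²)/(2·EF·FD) ≈ 0.88845, so ∠F ≈ 27.32°.

27.320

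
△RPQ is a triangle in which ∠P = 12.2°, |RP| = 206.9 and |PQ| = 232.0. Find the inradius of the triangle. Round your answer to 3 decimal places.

By the law of cosines, |QR|² = |RP|² + |PQ|² − 2·|RP|·|PQ|·cos P = 2798.1, so |QR| ≈ 52.897.
Area = ½·|RP|·|PQ|·sin P ≈ 5071.9.
Semiperimeter s = (232+52.897+206.9)/2 = 245.9.
Inradius = area/s = 5071.9/245.9 ≈ 20.626.

r ≈ 20.626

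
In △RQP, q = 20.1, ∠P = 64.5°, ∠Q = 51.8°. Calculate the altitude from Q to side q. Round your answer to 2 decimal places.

The third angle is ∠R = 180° − ∠Q − ∠P = 63.70°.
Law of sines: r = q·sin R/sin Q ≈ 22.93.
Law of sines: p = q·sin P/sin Q ≈ 23.086.
Area = ½·q·r·sin P ≈ 207.99.
The altitude from Q has length 2·area/q ≈ 20.696.

h_Q ≈ 20.70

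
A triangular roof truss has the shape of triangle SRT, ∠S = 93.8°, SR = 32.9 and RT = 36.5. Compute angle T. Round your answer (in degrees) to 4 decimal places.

64.0778

Law of sines: sin T = SR·sin S/RT ≈ 0.89939.
Since RT ≥ SR, only the acute value applies: ∠T ≈ 64.08°.
Then ∠R = 180° − ∠S − ∠T ≈ 22.12°.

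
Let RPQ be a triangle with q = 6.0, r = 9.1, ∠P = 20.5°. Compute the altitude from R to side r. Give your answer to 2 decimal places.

By the law of cosines, p² = q² + r² − 2·q·r·cos P = 16.525, so p ≈ 4.0651.
Area = ½·q·r·sin P ≈ 9.5607.
The altitude from R has length 2·area/r ≈ 2.1012.

2.10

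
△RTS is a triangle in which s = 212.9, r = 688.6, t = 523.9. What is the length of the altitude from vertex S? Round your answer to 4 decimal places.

Semiperimeter p = (688.6 + 523.9 + 212.9)/2 = 712.7.
Heron's formula: area = √(712.7·24.1·188.8·499.8) ≈ 40259.
The altitude from S has length 2·area/s ≈ 378.19.

378.1946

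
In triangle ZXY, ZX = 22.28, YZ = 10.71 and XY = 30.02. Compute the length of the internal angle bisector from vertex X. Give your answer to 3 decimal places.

t_X ≈ 25.314

By the law of cosines, cos X = (ZX² + XY² − YZ²) / (2·ZX·XY) ≈ 0.95904, so ∠X ≈ 16.46°.
The bisector from X has length 2·ZX·XY·cos(∠X/2)/(ZX+XY) ≈ 25.314.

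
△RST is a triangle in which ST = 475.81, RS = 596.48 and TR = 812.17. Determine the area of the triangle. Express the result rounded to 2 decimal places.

area ≈ 140578.86

Semiperimeter s = (475.81 + 812.17 + 596.48)/2 = 942.23.
Heron's formula: area = √(942.23·466.42·130.06·345.75) ≈ 1.4058e+05.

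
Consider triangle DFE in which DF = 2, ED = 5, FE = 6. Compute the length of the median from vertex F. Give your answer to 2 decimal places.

3.71

Median from F: ½√(2·DF² + 2·FE² − ED²) ≈ 3.7081.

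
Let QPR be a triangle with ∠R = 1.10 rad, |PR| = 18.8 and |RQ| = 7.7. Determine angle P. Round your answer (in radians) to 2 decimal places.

∠P ≈ 0.42 rad

By the law of cosines, |QP|² = |PR|² + |RQ|² − 2·|PR|·|RQ|·cos R = 281.4, so |QP| ≈ 16.775.
Law of cosines again: cos P = (|QP|² + |PR|² − |RQ|²)/(2·|QP|·|PR|) ≈ 0.91250, so ∠P ≈ 0.421 rad.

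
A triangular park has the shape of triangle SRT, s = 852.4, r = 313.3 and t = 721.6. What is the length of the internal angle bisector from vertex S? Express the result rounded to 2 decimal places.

By the law of cosines, cos S = (r² + t² − s²) / (2·r·t) ≈ -0.23824, so ∠S ≈ 103.78°.
The bisector from S has length 2·r·t·cos(∠S/2)/(r+t) ≈ 269.64.

269.64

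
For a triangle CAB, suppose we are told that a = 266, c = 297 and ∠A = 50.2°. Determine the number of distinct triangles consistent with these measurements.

c·sin A = 297·sin(50.2°) ≈ 228.2.
Since c sin A < a < c (228.2 < 266 < 297), two triangles exist.

2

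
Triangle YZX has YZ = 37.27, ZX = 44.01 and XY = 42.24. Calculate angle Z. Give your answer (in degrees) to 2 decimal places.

By the law of cosines, cos Z = (YZ² + ZX² − XY²) / (2·YZ·ZX) ≈ 0.46996, so ∠Z ≈ 61.97°.

∠Z ≈ 61.97°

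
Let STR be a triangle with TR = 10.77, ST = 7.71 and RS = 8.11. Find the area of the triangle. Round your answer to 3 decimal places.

Semiperimeter s = (10.77 + 8.11 + 7.71)/2 = 13.295.
Heron's formula: area = √(13.295·2.525·5.185·5.585) ≈ 31.179.

area ≈ 31.179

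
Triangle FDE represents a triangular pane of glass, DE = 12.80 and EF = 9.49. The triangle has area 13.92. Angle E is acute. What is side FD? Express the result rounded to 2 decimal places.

From area = ½·DE·EF·sin E, we get sin E = 2·area/(DE·EF) ≈ 0.22919.
Taking the acute solution, ∠E ≈ 13.25°.
Law of cosines then gives FD ≈ 4.1741.

4.17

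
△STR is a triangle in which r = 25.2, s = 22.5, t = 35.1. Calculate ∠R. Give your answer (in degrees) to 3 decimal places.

∠R ≈ 45.696°

By the law of cosines, cos R = (s² + t² − r²) / (2·s·t) ≈ 0.69846, so ∠R ≈ 45.70°.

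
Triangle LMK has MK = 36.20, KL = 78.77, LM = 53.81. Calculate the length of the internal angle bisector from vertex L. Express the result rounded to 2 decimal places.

By the law of cosines, cos L = (KL² + LM² − MK²) / (2·KL·LM) ≈ 0.91891, so ∠L ≈ 23.23°.
The bisector from L has length 2·KL·LM·cos(∠L/2)/(KL+LM) ≈ 62.631.

62.63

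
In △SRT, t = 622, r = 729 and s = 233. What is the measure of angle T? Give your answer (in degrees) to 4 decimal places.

∠T ≈ 54.1734°

By the law of cosines, cos T = (s² + r² − t²) / (2·s·r) ≈ 0.58533, so ∠T ≈ 54.17°.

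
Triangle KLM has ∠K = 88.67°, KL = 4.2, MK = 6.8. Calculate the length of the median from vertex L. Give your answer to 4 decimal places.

By the law of cosines, LM² = MK² + KL² − 2·MK·KL·cos K = 62.554, so LM ≈ 7.9091.
Median from L: ½√(2·KL² + 2·LM² − MK²) ≈ 5.342.

m_L ≈ 5.3420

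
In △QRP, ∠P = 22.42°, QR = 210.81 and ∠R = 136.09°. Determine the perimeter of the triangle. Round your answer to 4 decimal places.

796.6372

The third angle is ∠Q = 180° − ∠R − ∠P = 21.49°.
Law of sines: RP = QR·sin Q/sin P ≈ 202.49.
Law of sines: PQ = QR·sin R/sin P ≈ 383.34.
Semiperimeter s = (202.49+383.34+210.81)/2 = 398.32.
Perimeter = 202.49 + 383.34 + 210.81 = 796.64.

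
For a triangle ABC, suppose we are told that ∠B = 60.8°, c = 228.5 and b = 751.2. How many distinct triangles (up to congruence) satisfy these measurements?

1

c·sin B = 228.5·sin(60.8°) ≈ 199.5.
Since b ≥ c, exactly one triangle exists.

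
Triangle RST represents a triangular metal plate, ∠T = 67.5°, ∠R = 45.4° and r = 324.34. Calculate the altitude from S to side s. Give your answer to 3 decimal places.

h_S ≈ 299.651

The third angle is ∠S = 180° − ∠T − ∠R = 67.10°.
Law of sines: s = r·sin S/sin R ≈ 419.62.
Law of sines: t = r·sin T/sin R ≈ 420.84.
Area = ½·r·s·sin T ≈ 62869.
The altitude from S has length 2·area/s ≈ 299.65.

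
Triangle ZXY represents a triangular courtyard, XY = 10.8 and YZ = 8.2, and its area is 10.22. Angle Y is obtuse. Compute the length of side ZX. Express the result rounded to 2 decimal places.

18.87

From area = ½·XY·YZ·sin Y, we get sin Y = 2·area/(XY·YZ) ≈ 0.23080.
Taking the obtuse solution, ∠Y ≈ 166.66°.
Law of cosines then gives ZX ≈ 18.874.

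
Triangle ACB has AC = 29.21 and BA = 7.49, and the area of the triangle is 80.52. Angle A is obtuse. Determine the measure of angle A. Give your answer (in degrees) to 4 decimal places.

From area = ½·BA·AC·sin A, we get sin A = 2·area/(BA·AC) ≈ 0.73607.
Taking the obtuse solution, ∠A ≈ 132.60°.

132.6021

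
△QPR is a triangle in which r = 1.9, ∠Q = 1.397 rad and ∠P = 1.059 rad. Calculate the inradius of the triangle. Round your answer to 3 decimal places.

The third angle is ∠R = π − ∠Q − ∠P = 0.686 rad.
Law of sines: q = r·sin Q/sin R ≈ 2.9557.
Law of sines: p = r·sin P/sin R ≈ 2.6164.
Area = ½·r·q·sin P ≈ 2.4482.
Semiperimeter s = (2.9557+2.6164+1.9)/2 = 3.7361.
Inradius = area/s = 2.4482/3.7361 ≈ 0.65527.

0.655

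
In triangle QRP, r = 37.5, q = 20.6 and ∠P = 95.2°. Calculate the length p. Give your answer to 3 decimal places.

44.392

By the law of cosines, p² = q² + r² − 2·q·r·cos P = 1970.6, so p ≈ 44.392.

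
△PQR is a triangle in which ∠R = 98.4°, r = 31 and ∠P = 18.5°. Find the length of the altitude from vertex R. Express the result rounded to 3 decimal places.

h_R ≈ 8.867

The third angle is ∠Q = 180° − ∠R − ∠P = 63.10°.
Law of sines: p = r·sin P/sin R ≈ 9.9431.
Law of sines: q = r·sin Q/sin R ≈ 27.946.
Area = ½·r·p·sin Q ≈ 137.44.
The altitude from R has length 2·area/r ≈ 8.8672.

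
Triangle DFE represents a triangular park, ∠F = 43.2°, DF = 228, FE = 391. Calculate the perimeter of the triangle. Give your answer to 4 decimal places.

perimeter ≈ 892.6655

By the law of cosines, ED² = DF² + FE² − 2·DF·FE·cos F = 74893, so ED ≈ 273.67.
Semiperimeter s = (391+273.67+228)/2 = 446.33.
Perimeter = 391 + 273.67 + 228 = 892.67.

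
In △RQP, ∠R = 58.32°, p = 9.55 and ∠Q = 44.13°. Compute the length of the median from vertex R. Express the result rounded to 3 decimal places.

m_R ≈ 7.174

The third angle is ∠P = 180° − ∠R − ∠Q = 77.55°.
Law of sines: r = p·sin R/sin P ≈ 8.3227.
Law of sines: q = p·sin Q/sin P ≈ 6.8097.
Median from R: ½√(2·q² + 2·p² − r²) ≈ 7.1743.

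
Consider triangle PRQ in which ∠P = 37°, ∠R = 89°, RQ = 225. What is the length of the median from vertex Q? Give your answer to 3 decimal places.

268.903

The third angle is ∠Q = 180° − ∠P − ∠R = 54.00°.
Law of sines: QP = RQ·sin R/sin P ≈ 373.81.
Law of sines: PR = RQ·sin Q/sin P ≈ 302.47.
Median from Q: ½√(2·RQ² + 2·QP² − PR²) ≈ 268.9.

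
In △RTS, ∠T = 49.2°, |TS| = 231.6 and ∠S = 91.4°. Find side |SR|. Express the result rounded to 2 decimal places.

276.21

The third angle is ∠R = 180° − ∠T − ∠S = 39.40°.
Law of sines: |SR| = |TS|·sin T/sin R ≈ 276.21.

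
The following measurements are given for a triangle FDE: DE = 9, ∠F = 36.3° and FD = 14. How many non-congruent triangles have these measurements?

FD·sin F = 14·sin(36.3°) ≈ 8.288.
Since FD sin F < DE < FD (8.288 < 9 < 14), two triangles exist.

2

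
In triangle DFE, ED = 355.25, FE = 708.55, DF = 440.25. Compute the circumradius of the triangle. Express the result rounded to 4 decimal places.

R ≈ 435.6274

By the law of cosines, cos D = (ED² + DF² − FE²) / (2·ED·DF) ≈ -0.58191, so ∠D ≈ 125.59°.
Circumradius = FE/(2 sin D) ≈ 435.63.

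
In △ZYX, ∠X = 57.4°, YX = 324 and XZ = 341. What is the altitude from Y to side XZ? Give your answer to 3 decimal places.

h_Y ≈ 272.955

By the law of cosines, ZY² = YX² + XZ² − 2·YX·XZ·cos X = 1.0221e+05, so ZY ≈ 319.7.
Area = ½·YX·XZ·sin X ≈ 46539.
The altitude from Y has length 2·area/XZ ≈ 272.95.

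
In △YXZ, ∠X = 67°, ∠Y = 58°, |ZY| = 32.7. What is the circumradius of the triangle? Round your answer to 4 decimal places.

R ≈ 17.7620

The third angle is ∠Z = 180° − ∠Y − ∠X = 55.00°.
Law of sines: |XZ| = |ZY|·sin Y/sin X ≈ 30.126.
Law of sines: |YX| = |ZY|·sin Z/sin X ≈ 29.1.
Circumradius = |ZY|/(2 sin X) ≈ 17.762.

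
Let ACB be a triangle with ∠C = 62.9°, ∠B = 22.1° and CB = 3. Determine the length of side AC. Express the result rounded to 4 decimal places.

1.1330

The third angle is ∠A = 180° − ∠C − ∠B = 95.00°.
Law of sines: AC = CB·sin B/sin A ≈ 1.133.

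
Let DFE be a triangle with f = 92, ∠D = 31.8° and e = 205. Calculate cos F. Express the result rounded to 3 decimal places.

cos F ≈ 0.934

By the law of cosines, d² = f² + e² − 2·f·e·cos D = 18431, so d ≈ 135.76.
Law of cosines again: cos F = (e² + d² − f²)/(2·e·d) ≈ 0.93407, so ∠F ≈ 20.92°.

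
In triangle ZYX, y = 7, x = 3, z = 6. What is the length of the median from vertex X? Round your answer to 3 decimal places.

6.344

Median from X: ½√(2·z² + 2·y² − x²) ≈ 6.3443.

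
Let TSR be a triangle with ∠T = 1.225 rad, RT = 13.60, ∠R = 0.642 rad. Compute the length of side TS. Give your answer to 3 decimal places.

8.514

The third angle is ∠S = π − ∠R − ∠T = 1.275 rad.
Law of sines: TS = RT·sin R/sin S ≈ 8.5145.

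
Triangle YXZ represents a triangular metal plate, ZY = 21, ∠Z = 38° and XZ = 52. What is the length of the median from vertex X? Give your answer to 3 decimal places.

By the law of cosines, YX² = XZ² + ZY² − 2·XZ·ZY·cos Z = 1424, so YX ≈ 37.736.
Median from X: ½√(2·YX² + 2·XZ² − ZY²) ≈ 44.201.

44.201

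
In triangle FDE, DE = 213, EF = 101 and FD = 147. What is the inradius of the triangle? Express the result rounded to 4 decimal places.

r ≈ 28.6524

Semiperimeter s = (213 + 101 + 147)/2 = 230.5.
Heron's formula: area = √(230.5·17.5·129.5·83.5) ≈ 6604.4.
Inradius = area/s = 6604.4/230.5 ≈ 28.652.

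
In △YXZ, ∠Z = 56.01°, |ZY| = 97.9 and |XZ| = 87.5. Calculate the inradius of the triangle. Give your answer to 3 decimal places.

r ≈ 26.023

By the law of cosines, |YX|² = |XZ|² + |ZY|² − 2·|XZ|·|ZY|·cos Z = 7662.8, so |YX| ≈ 87.537.
Area = ½·|XZ|·|ZY|·sin Z ≈ 3551.3.
Semiperimeter s = (87.5+97.9+87.537)/2 = 136.47.
Inradius = area/s = 3551.3/136.47 ≈ 26.023.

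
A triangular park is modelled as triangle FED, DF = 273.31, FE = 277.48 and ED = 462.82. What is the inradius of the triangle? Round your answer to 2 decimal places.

68.17

Semiperimeter s = (462.82 + 273.31 + 277.48)/2 = 506.81.
Heron's formula: area = √(506.81·43.985·233.5·229.32) ≈ 34549.
Inradius = area/s = 34549/506.81 ≈ 68.17.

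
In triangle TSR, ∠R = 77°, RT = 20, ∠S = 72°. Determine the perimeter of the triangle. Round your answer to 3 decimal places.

51.321

The third angle is ∠T = 180° − ∠S − ∠R = 31.00°.
Law of sines: SR = RT·sin T/sin S ≈ 10.831.
Law of sines: TS = RT·sin R/sin S ≈ 20.49.
Semiperimeter s = (10.831+20+20.49)/2 = 25.661.
Perimeter = 10.831 + 20 + 20.49 = 51.321.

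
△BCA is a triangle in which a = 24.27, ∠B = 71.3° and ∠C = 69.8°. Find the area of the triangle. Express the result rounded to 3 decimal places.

The third angle is ∠A = 180° − ∠B − ∠C = 38.90°.
Law of sines: b = a·sin B/sin A ≈ 36.609.
Law of sines: c = a·sin C/sin A ≈ 36.272.
Area = ½·a·b·sin C ≈ 416.92.

416.920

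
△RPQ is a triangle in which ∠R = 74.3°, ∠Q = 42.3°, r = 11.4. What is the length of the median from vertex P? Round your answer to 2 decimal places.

The third angle is ∠P = 180° − ∠Q − ∠R = 63.40°.
Law of sines: p = r·sin P/sin R ≈ 10.588.
Law of sines: q = r·sin Q/sin R ≈ 7.9697.
Median from P: ½√(2·q² + 2·r² − p²) ≈ 8.2891.

8.29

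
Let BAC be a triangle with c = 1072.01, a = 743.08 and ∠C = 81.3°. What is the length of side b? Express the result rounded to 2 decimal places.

Law of sines: sin A = a·sin C/c ≈ 0.68519.
Since c ≥ a, only the acute value applies: ∠A ≈ 43.25°.
Then ∠B = 180° − ∠C − ∠A ≈ 55.45°.
Law of sines gives b = c·sin B/sin C ≈ 893.21.

893.21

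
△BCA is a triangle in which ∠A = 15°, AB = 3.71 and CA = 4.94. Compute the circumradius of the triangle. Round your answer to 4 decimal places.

R ≈ 3.2105

By the law of cosines, BC² = CA² + AB² − 2·CA·AB·cos A = 2.7619, so BC ≈ 1.6619.
Area = ½·CA·AB·sin A ≈ 2.3717.
Circumradius = BC/(2 sin A) ≈ 3.2105.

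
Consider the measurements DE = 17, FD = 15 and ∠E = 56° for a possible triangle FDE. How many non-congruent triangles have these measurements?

2

DE·sin E = 17·sin(56°) ≈ 14.09.
Since DE sin E < FD < DE (14.09 < 15 < 17), two triangles exist.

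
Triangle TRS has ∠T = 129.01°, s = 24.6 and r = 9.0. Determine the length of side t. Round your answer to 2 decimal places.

31.06

By the law of cosines, t² = r² + s² − 2·r·s·cos T = 964.88, so t ≈ 31.063.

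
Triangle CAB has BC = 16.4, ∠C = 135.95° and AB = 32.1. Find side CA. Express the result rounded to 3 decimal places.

Law of sines: sin A = BC·sin C/AB ≈ 0.35522.
Since AB ≥ BC, only the acute value applies: ∠A ≈ 20.81°.
Then ∠B = 180° − ∠C − ∠A ≈ 23.24°.
Law of sines gives CA = AB·sin B/sin C ≈ 18.219.

18.219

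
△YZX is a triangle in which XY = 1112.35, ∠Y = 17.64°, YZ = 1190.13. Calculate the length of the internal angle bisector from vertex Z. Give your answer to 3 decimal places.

t_Z ≈ 457.119

By the law of cosines, ZX² = XY² + YZ² − 2·XY·YZ·cos Y = 1.3055e+05, so ZX ≈ 361.31.
Law of cosines again: cos Z = (YZ² + ZX² − XY²)/(2·YZ·ZX) ≈ 0.36003, so ∠Z ≈ 68.90°.
The bisector from Z has length 2·YZ·ZX·cos(∠Z/2)/(YZ+ZX) ≈ 457.12.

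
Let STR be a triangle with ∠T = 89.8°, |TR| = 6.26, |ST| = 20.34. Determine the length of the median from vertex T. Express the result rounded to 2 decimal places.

m_T ≈ 10.65

By the law of cosines, |RS|² = |ST|² + |TR|² − 2·|ST|·|TR|·cos T = 452.01, so |RS| ≈ 21.261.
Median from T: ½√(2·|ST|² + 2·|TR|² − |RS|²) ≈ 10.651.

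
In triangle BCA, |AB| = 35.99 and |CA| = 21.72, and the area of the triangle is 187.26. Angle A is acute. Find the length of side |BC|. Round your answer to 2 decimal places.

19.87

From area = ½·|CA|·|AB|·sin A, we get sin A = 2·area/(|CA|·|AB|) ≈ 0.47911.
Taking the acute solution, ∠A ≈ 28.63°.
Law of cosines then gives |BC| ≈ 19.868.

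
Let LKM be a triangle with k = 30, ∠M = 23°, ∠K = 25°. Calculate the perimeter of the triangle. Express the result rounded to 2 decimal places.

110.49

The third angle is ∠L = 180° − ∠K − ∠M = 132.00°.
Law of sines: l = k·sin L/sin K ≈ 52.753.
Law of sines: m = k·sin M/sin K ≈ 27.736.
Semiperimeter s = (52.753+30+27.736)/2 = 55.245.
Perimeter = 52.753 + 30 + 27.736 = 110.49.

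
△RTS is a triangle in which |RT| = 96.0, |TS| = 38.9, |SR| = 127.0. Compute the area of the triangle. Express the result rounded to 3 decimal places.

area ≈ 1289.991

Semiperimeter s = (38.9 + 127 + 96)/2 = 130.95.
Heron's formula: area = √(130.95·92.05·3.95·34.95) ≈ 1290.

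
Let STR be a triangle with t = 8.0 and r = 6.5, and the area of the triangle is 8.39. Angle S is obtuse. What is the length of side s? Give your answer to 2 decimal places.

14.31

From area = ½·t·r·sin S, we get sin S = 2·area/(t·r) ≈ 0.32269.
Taking the obtuse solution, ∠S ≈ 161.17°.
Law of cosines then gives s ≈ 14.307.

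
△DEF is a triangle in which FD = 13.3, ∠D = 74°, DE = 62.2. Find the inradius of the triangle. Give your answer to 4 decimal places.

By the law of cosines, EF² = FD² + DE² − 2·FD·DE·cos D = 3589.7, so EF ≈ 59.914.
Area = ½·FD·DE·sin D ≈ 397.61.
Semiperimeter s = (59.914+13.3+62.2)/2 = 67.707.
Inradius = area/s = 397.61/67.707 ≈ 5.8725.

r ≈ 5.8725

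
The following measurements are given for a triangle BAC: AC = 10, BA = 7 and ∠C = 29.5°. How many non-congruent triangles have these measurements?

2

AC·sin C = 10·sin(29.5°) ≈ 4.924.
Since AC sin C < BA < AC (4.924 < 7 < 10), two triangles exist.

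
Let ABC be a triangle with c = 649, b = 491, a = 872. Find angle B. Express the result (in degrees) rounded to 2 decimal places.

33.80

By the law of cosines, cos B = (c² + a² − b²) / (2·c·a) ≈ 0.83094, so ∠B ≈ 33.80°.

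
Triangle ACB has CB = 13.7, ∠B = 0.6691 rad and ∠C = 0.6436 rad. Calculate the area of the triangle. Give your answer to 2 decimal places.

area ≈ 36.13

The third angle is ∠A = π − ∠C − ∠B = 1.8289 rad.
Law of sines: BA = CB·sin C/sin A ≈ 8.5027.
Law of sines: AC = CB·sin B/sin A ≈ 8.789.
Area = ½·CB·BA·sin B ≈ 36.127.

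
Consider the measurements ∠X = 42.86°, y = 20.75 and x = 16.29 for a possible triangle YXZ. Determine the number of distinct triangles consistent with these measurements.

2

y·sin X = 20.75·sin(42.86°) ≈ 14.11.
Since y sin X < x < y (14.11 < 16.29 < 20.75), two triangles exist.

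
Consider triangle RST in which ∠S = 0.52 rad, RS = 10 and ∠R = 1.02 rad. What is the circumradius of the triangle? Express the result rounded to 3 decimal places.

The third angle is ∠T = π − ∠R − ∠S = 1.602 rad.
Law of sines: ST = RS·sin R/sin T ≈ 8.5251.
Law of sines: TR = RS·sin S/sin T ≈ 4.9712.
Circumradius = RS/(2 sin T) ≈ 5.0024.

5.002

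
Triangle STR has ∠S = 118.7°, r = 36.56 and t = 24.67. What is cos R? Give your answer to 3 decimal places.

cos R ≈ 0.796

By the law of cosines, s² = t² + r² − 2·t·r·cos S = 2811.5, so s ≈ 53.024.
Law of cosines again: cos R = (s² + t² − r²)/(2·s·t) ≈ 0.79638, so ∠R ≈ 37.21°.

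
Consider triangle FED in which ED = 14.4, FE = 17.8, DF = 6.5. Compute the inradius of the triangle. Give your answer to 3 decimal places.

Semiperimeter s = (14.4 + 6.5 + 17.8)/2 = 19.35.
Heron's formula: area = √(19.35·4.95·12.85·1.55) ≈ 43.678.
Inradius = area/s = 43.678/19.35 ≈ 2.2572.

2.257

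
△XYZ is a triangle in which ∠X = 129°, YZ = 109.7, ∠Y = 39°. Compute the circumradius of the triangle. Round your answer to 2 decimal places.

R ≈ 70.58

The third angle is ∠Z = 180° − ∠X − ∠Y = 12.00°.
Law of sines: ZX = YZ·sin Y/sin X ≈ 88.833.
Law of sines: XY = YZ·sin Z/sin X ≈ 29.348.
Circumradius = YZ/(2 sin X) ≈ 70.579.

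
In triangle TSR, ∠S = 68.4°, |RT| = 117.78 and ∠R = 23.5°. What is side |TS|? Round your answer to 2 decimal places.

50.51

The third angle is ∠T = 180° − ∠S − ∠R = 88.10°.
Law of sines: |TS| = |RT|·sin R/sin S ≈ 50.512.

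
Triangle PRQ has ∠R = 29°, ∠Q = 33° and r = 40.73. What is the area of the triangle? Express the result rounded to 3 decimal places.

The third angle is ∠P = 180° − ∠R − ∠Q = 118.00°.
Law of sines: p = r·sin P/sin R ≈ 74.179.
Law of sines: q = r·sin Q/sin R ≈ 45.756.
Area = ½·r·p·sin Q ≈ 822.76.

area ≈ 822.756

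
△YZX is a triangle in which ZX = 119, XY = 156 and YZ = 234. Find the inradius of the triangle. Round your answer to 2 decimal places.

r ≈ 32.79

Semiperimeter s = (119 + 156 + 234)/2 = 254.5.
Heron's formula: area = √(254.5·135.5·98.5·20.5) ≈ 8344.7.
Inradius = area/s = 8344.7/254.5 ≈ 32.788.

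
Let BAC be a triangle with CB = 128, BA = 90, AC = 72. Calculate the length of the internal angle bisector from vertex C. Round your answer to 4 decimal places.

By the law of cosines, cos C = (AC² + CB² − BA²) / (2·AC·CB) ≈ 0.73069, so ∠C ≈ 43.06°.
The bisector from C has length 2·AC·CB·cos(∠C/2)/(AC+CB) ≈ 85.731.

t_C ≈ 85.7307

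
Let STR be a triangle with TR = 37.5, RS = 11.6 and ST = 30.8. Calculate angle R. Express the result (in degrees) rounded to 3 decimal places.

By the law of cosines, cos R = (TR² + RS² − ST²) / (2·TR·RS) ≈ 0.68066, so ∠R ≈ 47.11°.

∠R ≈ 47.105°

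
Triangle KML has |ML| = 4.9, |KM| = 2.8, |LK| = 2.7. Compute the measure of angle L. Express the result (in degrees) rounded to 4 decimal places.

∠L ≈ 27.5483°

By the law of cosines, cos L = (|ML|² + |LK|² − |KM|²) / (2·|ML|·|LK|) ≈ 0.88662, so ∠L ≈ 27.55°.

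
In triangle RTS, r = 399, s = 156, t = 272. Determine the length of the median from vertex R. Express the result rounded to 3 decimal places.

Median from R: ½√(2·t² + 2·s² − r²) ≈ 96.746.

m_R ≈ 96.746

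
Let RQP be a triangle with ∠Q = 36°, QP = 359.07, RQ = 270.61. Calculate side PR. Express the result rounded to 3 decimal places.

By the law of cosines, PR² = RQ² + QP² − 2·RQ·QP·cos Q = 44940, so PR ≈ 211.99.

211.991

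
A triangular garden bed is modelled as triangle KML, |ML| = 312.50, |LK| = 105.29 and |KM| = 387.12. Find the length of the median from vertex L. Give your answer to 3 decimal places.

m_L ≈ 130.022

Median from L: ½√(2·|ML|² + 2·|LK|² − |KM|²) ≈ 130.02.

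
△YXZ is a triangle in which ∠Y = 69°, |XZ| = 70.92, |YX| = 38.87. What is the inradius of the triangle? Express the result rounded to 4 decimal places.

14.7121

Law of sines: sin Z = |YX|·sin Y/|XZ| ≈ 0.51168.
Since |XZ| ≥ |YX|, only the acute value applies: ∠Z ≈ 30.78°.
Then ∠X = 180° − ∠Y − ∠Z ≈ 80.22°.
Law of sines gives |ZY| = |XZ|·sin X/sin Y ≈ 74.863.
Area = ½·|XZ|·|YX|·sin X ≈ 1358.3.
Semiperimeter s = (70.92+74.863+38.87)/2 = 92.326.
Inradius = area/s = 1358.3/92.326 ≈ 14.712.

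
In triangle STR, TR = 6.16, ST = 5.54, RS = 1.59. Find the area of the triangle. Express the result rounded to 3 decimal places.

area ≈ 4.243

Semiperimeter s = (6.16 + 1.59 + 5.54)/2 = 6.645.
Heron's formula: area = √(6.645·0.485·5.055·1.105) ≈ 4.2429.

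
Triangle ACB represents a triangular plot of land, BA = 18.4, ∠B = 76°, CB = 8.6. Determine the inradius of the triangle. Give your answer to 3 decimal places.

r ≈ 3.387

By the law of cosines, AC² = CB² + BA² − 2·CB·BA·cos B = 335.96, so AC ≈ 18.329.
Area = ½·CB·BA·sin B ≈ 76.77.
Semiperimeter s = (8.6+18.4+18.329)/2 = 22.665.
Inradius = area/s = 76.77/22.665 ≈ 3.3872.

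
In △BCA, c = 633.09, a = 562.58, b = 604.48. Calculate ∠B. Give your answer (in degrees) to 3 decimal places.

By the law of cosines, cos B = (c² + a² − b²) / (2·c·a) ≈ 0.49402, so ∠B ≈ 60.39°.

60.395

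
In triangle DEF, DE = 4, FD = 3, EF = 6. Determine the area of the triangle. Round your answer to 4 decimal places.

Semiperimeter s = (6 + 3 + 4)/2 = 6.5.
Heron's formula: area = √(6.5·0.5·3.5·2.5) ≈ 5.3327.

5.3327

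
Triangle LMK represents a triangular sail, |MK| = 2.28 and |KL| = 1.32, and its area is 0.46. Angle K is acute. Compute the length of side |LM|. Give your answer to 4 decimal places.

1.0999

From area = ½·|MK|·|KL|·sin K, we get sin K = 2·area/(|MK|·|KL|) ≈ 0.30569.
Taking the acute solution, ∠K ≈ 17.80°.
Law of cosines then gives |LM| ≈ 1.0999.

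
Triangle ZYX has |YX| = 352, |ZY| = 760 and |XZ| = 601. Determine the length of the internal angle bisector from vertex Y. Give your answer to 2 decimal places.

By the law of cosines, cos Y = (|ZY|² + |YX|² − |XZ|²) / (2·|ZY|·|YX|) ≈ 0.63603, so ∠Y ≈ 50.50°.
The bisector from Y has length 2·|ZY|·|YX|·cos(∠Y/2)/(|ZY|+|YX|) ≈ 435.17.

435.17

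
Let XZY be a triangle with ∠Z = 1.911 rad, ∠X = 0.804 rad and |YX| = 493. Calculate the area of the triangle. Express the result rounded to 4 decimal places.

The third angle is ∠Y = π − ∠X − ∠Z = 0.427 rad.
Law of sines: |ZY| = |YX|·sin X/sin Z ≈ 376.61.
Law of sines: |XZ| = |YX|·sin Y/sin Z ≈ 216.39.
Area = ½·|YX|·|ZY|·sin Y ≈ 38412.

38412.4465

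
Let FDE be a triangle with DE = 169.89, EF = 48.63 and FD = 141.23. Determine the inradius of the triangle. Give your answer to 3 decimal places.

16.779

Semiperimeter s = (169.89 + 48.63 + 141.23)/2 = 179.88.
Heron's formula: area = √(179.88·9.985·131.25·38.645) ≈ 3018.2.
Inradius = area/s = 3018.2/179.88 ≈ 16.779.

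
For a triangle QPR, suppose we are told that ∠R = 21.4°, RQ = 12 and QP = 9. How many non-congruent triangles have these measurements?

2

RQ·sin R = 12·sin(21.4°) ≈ 4.379.
Since RQ sin R < QP < RQ (4.379 < 9 < 12), two triangles exist.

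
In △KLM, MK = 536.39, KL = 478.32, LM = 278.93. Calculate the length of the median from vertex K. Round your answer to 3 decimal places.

m_K ≈ 488.673

Median from K: ½√(2·MK² + 2·KL² − LM²) ≈ 488.67.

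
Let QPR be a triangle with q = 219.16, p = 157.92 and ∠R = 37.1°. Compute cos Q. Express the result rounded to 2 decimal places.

By the law of cosines, r² = q² + p² − 2·q·p·cos R = 17761, so r ≈ 133.27.
Law of cosines again: cos Q = (p² + r² − q²)/(2·p·r) ≈ -0.12665, so ∠Q ≈ 97.28°.

-0.13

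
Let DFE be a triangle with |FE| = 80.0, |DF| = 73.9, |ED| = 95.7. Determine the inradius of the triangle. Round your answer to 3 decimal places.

23.059

Semiperimeter s = (80 + 95.7 + 73.9)/2 = 124.8.
Heron's formula: area = √(124.8·44.8·29.1·50.9) ≈ 2877.7.
Inradius = area/s = 2877.7/124.8 ≈ 23.059.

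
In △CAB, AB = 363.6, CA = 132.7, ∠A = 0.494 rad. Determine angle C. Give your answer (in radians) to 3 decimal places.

2.398

By the law of cosines, BC² = CA² + AB² − 2·CA·AB·cos A = 64852, so BC ≈ 254.66.
Law of cosines again: cos C = (BC² + CA² − AB²)/(2·BC·CA) ≈ -0.73600, so ∠C ≈ 2.398 rad.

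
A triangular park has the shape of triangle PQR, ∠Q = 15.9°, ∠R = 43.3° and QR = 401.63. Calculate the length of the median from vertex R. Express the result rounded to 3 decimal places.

The third angle is ∠P = 180° − ∠Q − ∠R = 120.80°.
Law of sines: RP = QR·sin Q/sin P ≈ 128.1.
Law of sines: PQ = QR·sin R/sin P ≈ 320.67.
Median from R: ½√(2·QR² + 2·RP² − PQ²) ≈ 251.3.

251.297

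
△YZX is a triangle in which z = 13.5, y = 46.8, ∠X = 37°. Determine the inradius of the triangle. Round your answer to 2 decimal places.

By the law of cosines, x² = y² + z² − 2·y·z·cos X = 1363.3, so x ≈ 36.923.
Area = ½·y·z·sin X ≈ 190.11.
Semiperimeter s = (46.8+13.5+36.923)/2 = 48.612.
Inradius = area/s = 190.11/48.612 ≈ 3.9109.

r ≈ 3.91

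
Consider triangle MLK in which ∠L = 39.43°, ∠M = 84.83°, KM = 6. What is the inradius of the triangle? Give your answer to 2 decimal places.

2.01

The third angle is ∠K = 180° − ∠M − ∠L = 55.74°.
Law of sines: LK = KM·sin M/sin L ≈ 9.4084.
Law of sines: ML = KM·sin K/sin L ≈ 7.8077.
Area = ½·KM·LK·sin K ≈ 23.328.
Semiperimeter s = (9.4084+6+7.8077)/2 = 11.608.
Inradius = area/s = 23.328/11.608 ≈ 2.0096.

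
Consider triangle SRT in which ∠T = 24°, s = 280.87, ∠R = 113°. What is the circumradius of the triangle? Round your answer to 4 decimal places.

205.9169

The third angle is ∠S = 180° − ∠R − ∠T = 43.00°.
Law of sines: r = s·sin R/sin S ≈ 379.1.
Law of sines: t = s·sin T/sin S ≈ 167.51.
Circumradius = s/(2 sin S) ≈ 205.92.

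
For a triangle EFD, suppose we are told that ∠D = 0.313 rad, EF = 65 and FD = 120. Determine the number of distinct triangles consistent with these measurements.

FD·sin D = 120·sin(0.313 rad) ≈ 36.95.
Since FD sin D < EF < FD (36.95 < 65 < 120), two triangles exist.

2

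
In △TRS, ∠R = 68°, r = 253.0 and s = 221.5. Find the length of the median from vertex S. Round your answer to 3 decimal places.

Law of sines: sin S = s·sin R/r ≈ 0.81174.
Since r ≥ s, only the acute value applies: ∠S ≈ 54.27°.
Then ∠T = 180° − ∠R − ∠S ≈ 57.73°.
Law of sines gives t = r·sin T/sin R ≈ 230.73.
Median from S: ½√(2·t² + 2·r² − s²) ≈ 215.31.

215.307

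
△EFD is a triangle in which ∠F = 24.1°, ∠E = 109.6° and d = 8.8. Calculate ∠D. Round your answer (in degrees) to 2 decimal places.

46.30

The third angle is ∠D = 180° − ∠E − ∠F = 46.30°.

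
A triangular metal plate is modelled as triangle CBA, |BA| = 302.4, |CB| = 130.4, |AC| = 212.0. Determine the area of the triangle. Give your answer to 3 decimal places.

Semiperimeter s = (302.4 + 212 + 130.4)/2 = 322.4.
Heron's formula: area = √(322.4·20·110.4·192) ≈ 11691.

area ≈ 11690.892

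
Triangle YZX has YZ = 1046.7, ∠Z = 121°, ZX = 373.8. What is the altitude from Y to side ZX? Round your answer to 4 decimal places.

By the law of cosines, XY² = YZ² + ZX² − 2·YZ·ZX·cos Z = 1.6383e+06, so XY ≈ 1280.
Area = ½·YZ·ZX·sin Z ≈ 1.6769e+05.
The altitude from Y has length 2·area/ZX ≈ 897.2.

h_Y ≈ 897.1970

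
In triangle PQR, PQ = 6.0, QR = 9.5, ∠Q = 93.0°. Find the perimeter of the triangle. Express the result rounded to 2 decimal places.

By the law of cosines, RP² = PQ² + QR² − 2·PQ·QR·cos Q = 132.22, so RP ≈ 11.499.
Semiperimeter s = (9.5+11.499+6)/2 = 13.499.
Perimeter = 9.5 + 11.499 + 6 = 26.999.

perimeter ≈ 27.00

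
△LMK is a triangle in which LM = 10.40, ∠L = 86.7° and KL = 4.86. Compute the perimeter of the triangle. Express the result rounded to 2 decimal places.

26.48

By the law of cosines, MK² = KL² + LM² − 2·KL·LM·cos L = 125.96, so MK ≈ 11.223.
Semiperimeter s = (11.223+4.86+10.4)/2 = 13.242.
Perimeter = 11.223 + 4.86 + 10.4 = 26.483.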